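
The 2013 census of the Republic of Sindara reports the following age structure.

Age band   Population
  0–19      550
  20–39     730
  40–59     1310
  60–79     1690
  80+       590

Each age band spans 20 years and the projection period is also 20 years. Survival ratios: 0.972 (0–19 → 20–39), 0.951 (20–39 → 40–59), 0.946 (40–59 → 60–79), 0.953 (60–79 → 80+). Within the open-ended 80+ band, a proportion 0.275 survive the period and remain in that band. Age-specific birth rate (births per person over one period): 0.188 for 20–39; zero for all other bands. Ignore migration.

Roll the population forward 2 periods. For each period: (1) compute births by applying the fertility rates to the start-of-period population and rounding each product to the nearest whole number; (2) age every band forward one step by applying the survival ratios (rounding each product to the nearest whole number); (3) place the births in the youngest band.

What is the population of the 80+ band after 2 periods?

[period 1]
Births: 730 × 0.188 = 137
20–39: 550 × 0.972 = 535
40–59: 730 × 0.951 = 694
60–79: 1310 × 0.946 = 1239
80+: 1690 × 0.953 + 590 × 0.275 = 1611 + 162 = 1773
Giving 137 / 535 / 694 / 1239 / 1773.
[period 2]
Births: 535 × 0.188 = 101
20–39: 137 × 0.972 = 133
40–59: 535 × 0.951 = 509
60–79: 694 × 0.946 = 657
80+: 1239 × 0.953 + 1773 × 0.275 = 1181 + 488 = 1669
Giving 101 / 133 / 509 / 657 / 1669.

1669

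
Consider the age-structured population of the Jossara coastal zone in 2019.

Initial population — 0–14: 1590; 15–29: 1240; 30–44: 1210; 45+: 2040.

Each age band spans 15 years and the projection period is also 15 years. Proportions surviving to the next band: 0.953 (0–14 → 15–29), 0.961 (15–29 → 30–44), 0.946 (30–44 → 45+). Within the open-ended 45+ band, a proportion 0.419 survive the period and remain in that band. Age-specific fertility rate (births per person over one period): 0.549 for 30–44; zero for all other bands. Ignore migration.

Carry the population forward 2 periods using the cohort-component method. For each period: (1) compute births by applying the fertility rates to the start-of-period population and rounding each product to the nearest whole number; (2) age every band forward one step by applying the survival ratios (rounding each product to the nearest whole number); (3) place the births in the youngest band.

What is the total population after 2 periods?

4709

[period 1]
Births: 1210 * 0.549 = 664
15–29: 1590 * 0.953 = 1515
30–44: 1240 * 0.961 = 1192
45+: 1210 * 0.946 + 2040 * 0.419 = 1145 + 855 = 2000
End of period: [664, 1515, 1192, 2000]
[period 2]
Births: 1192 * 0.549 = 654
15–29: 664 * 0.953 = 633
30–44: 1515 * 0.961 = 1456
45+: 1192 * 0.946 + 2000 * 0.419 = 1128 + 838 = 1966
End of period: [654, 633, 1456, 1966]
Total after period 2: 654 + 633 + 1456 + 1966 = 4709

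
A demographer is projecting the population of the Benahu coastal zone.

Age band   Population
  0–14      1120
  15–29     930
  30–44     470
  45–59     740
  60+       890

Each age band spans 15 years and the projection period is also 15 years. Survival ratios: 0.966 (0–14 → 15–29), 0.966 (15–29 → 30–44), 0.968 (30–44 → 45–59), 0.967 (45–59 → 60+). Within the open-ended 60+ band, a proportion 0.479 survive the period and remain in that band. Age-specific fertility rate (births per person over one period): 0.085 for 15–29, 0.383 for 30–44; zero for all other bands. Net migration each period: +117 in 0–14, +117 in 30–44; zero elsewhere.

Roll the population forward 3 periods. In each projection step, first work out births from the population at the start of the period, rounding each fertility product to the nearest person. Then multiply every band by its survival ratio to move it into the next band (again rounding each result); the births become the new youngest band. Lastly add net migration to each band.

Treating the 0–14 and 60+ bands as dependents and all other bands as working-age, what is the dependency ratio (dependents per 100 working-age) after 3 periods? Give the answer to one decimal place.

92.9

Let group 1 be 0–14 through group 5 = 60+.
After projecting period 1:
Births: 930 * 0.085 = 79, 470 * 0.383 = 180 ⇒ total 259
Group 2: 1120 * 0.966 = 1082
Group 3: 930 * 0.966 = 898
Group 4: 470 * 0.968 = 455
Group 5: 740 * 0.967 + 890 * 0.479 = 716 + 426 = 1142
Net migration: Group 1 + 117 → 376; Group 3 + 117 → 1015
→ [376, 1082, 1015, 455, 1142]
After projecting period 2:
Births: 1082 * 0.085 = 92, 1015 * 0.383 = 389 ⇒ total 481
Group 2: 376 * 0.966 = 363
Group 3: 1082 * 0.966 = 1045
Group 4: 1015 * 0.968 = 983
Group 5: 455 * 0.967 + 1142 * 0.479 = 440 + 547 = 987
Net migration: Group 1 + 117 → 598; Group 3 + 117 → 1162
→ [598, 363, 1162, 983, 987]
After projecting period 3:
Births: 363 * 0.085 = 31, 1162 * 0.383 = 445 ⇒ total 476
Group 2: 598 * 0.966 = 578
Group 3: 363 * 0.966 = 351
Group 4: 1162 * 0.968 = 1125
Group 5: 983 * 0.967 + 987 * 0.479 = 951 + 473 = 1424
Net migration: Group 1 + 117 → 593; Group 3 + 117 → 468
→ [593, 578, 468, 1125, 1424]
Dependents (band 0–14 + band 60+) = 593 + 1424 = 2017; working-age = 2171; ratio = 2017/2171 × 100 = 92.9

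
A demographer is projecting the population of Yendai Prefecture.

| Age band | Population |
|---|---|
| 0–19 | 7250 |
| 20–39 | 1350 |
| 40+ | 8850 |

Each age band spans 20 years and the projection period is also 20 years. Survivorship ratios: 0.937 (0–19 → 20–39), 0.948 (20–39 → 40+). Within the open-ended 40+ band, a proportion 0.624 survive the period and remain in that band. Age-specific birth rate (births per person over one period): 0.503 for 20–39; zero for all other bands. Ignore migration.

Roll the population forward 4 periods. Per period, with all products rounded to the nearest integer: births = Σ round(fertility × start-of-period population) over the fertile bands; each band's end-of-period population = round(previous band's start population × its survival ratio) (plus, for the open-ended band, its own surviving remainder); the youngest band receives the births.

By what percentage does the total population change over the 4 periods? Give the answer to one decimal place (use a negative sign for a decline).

-45.7

Period 1:
Births: 1350 × 0.503 = 679
20–39: 7250 × 0.937 = 6793
40+: 1350 × 0.948 + 8850 × 0.624 = 1280 + 5522 = 6802
Population now: 0–19=679, 20–39=6793, 40+=6802
Period 2:
Births: 6793 × 0.503 = 3417
20–39: 679 × 0.937 = 636
40+: 6793 × 0.948 + 6802 × 0.624 = 6440 + 4244 = 10684
Population now: 0–19=3417, 20–39=636, 40+=10684
Period 3:
Births: 636 × 0.503 = 320
20–39: 3417 × 0.937 = 3202
40+: 636 × 0.948 + 10684 × 0.624 = 603 + 6667 = 7270
Population now: 0–19=320, 20–39=3202, 40+=7270
Period 4:
Births: 3202 × 0.503 = 1611
20–39: 320 × 0.937 = 300
40+: 3202 × 0.948 + 7270 × 0.624 = 3035 + 4536 = 7571
Population now: 0–19=1611, 20–39=300, 40+=7571
Total: 17450 → 9482; change = -7968; percentage change = -45.7%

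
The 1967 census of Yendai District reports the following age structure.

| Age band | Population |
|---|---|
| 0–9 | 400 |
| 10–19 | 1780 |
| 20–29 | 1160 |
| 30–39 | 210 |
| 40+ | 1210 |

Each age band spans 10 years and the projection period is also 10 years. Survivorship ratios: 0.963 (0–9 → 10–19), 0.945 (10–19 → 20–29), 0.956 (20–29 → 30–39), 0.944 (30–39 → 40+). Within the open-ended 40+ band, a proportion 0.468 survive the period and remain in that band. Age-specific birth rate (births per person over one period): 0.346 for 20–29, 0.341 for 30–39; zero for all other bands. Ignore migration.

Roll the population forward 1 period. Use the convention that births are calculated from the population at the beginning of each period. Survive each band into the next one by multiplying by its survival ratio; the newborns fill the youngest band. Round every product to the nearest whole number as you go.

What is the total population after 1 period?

4413

— Period 1 —
Births: 1160 * 0.346 = 401, 210 * 0.341 = 72 ⇒ total 473
10–19: 400 * 0.963 = 385
20–29: 1780 * 0.945 = 1682
30–39: 1160 * 0.956 = 1109
40+: 210 * 0.944 + 1210 * 0.468 = 198 + 566 = 764
Population now: 0–9=473, 10–19=385, 20–29=1682, 30–39=1109, 40+=764
Total after period 1: 473 + 385 + 1682 + 1109 + 764 = 4413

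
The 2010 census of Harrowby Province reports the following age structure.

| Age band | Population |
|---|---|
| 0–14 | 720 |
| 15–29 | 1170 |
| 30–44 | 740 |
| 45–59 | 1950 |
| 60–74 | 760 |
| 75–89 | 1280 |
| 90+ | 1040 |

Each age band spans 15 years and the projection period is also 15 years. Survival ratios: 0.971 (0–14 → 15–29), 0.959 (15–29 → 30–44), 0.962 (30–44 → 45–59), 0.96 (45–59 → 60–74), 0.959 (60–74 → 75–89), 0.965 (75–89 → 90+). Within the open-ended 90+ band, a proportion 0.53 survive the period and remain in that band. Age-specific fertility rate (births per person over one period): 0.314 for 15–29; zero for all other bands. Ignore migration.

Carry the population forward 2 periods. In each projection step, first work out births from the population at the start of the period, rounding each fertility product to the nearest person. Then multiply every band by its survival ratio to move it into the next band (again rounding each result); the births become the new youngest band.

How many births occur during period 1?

367

[period 1]
Births: 1170 × 0.314 = 367
15–29: 720 × 0.971 = 699
30–44: 1170 × 0.959 = 1122
45–59: 740 × 0.962 = 712
60–74: 1950 × 0.96 = 1872
75–89: 760 × 0.959 = 729
90+: 1280 × 0.965 + 1040 × 0.53 = 1235 + 551 = 1786
→ [367, 699, 1122, 712, 1872, 729, 1786]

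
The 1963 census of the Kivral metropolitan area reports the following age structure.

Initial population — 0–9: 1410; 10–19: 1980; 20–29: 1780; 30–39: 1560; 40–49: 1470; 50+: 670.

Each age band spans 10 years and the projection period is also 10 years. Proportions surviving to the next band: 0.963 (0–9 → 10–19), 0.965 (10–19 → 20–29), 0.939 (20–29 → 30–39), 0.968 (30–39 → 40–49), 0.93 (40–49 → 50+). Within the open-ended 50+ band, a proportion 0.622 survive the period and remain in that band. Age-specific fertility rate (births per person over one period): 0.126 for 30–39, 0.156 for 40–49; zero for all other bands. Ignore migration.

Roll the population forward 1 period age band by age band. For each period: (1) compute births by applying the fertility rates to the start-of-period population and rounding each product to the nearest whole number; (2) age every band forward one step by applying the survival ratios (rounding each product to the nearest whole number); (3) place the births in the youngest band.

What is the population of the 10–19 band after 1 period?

1358

Period 1.
Births: 1560 * 0.126 = 197  |  1470 * 0.156 = 229 → total 426
10–19: 1410 * 0.963 = 1358
20–29: 1980 * 0.965 = 1911
30–39: 1780 * 0.939 = 1671
40–49: 1560 * 0.968 = 1510
50+: 1470 * 0.93 + 670 * 0.622 = 1367 + 417 = 1784
Population now: 0–9=426, 10–19=1358, 20–29=1911, 30–39=1671, 40–49=1510, 50+=1784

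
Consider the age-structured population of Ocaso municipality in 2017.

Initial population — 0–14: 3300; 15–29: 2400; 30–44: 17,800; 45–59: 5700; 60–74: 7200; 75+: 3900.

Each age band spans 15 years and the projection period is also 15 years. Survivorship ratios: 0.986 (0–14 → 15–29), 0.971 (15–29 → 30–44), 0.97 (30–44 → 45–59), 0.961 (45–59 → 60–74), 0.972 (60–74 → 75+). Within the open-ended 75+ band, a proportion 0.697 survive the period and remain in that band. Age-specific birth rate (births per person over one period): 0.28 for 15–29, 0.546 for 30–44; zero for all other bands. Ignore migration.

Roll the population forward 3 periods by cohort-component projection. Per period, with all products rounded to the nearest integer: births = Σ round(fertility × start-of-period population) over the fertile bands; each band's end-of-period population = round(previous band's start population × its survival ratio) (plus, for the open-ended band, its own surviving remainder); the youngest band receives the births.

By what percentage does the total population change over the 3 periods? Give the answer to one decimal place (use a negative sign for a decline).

Period 1:
Births: 2400 × 0.28 = 672, 17800 × 0.546 = 9719 ⇒ total 10391
15–29: 3300 × 0.986 = 3254
30–44: 2400 × 0.971 = 2330
45–59: 17800 × 0.97 = 17266
60–74: 5700 × 0.961 = 5478
75+: 7200 × 0.972 + 3900 × 0.697 = 6998 + 2718 = 9716
End of period: [10391, 3254, 2330, 17266, 5478, 9716]
Period 2:
Births: 3254 × 0.28 = 911, 2330 × 0.546 = 1272 ⇒ total 2183
15–29: 10391 × 0.986 = 10246
30–44: 3254 × 0.971 = 3160
45–59: 2330 × 0.97 = 2260
60–74: 17266 × 0.961 = 16593
75+: 5478 × 0.972 + 9716 × 0.697 = 5325 + 6772 = 12097
End of period: [2183, 10246, 3160, 2260, 16593, 12097]
Period 3:
Births: 10246 × 0.28 = 2869, 3160 × 0.546 = 1725 ⇒ total 4594
15–29: 2183 × 0.986 = 2152
30–44: 10246 × 0.971 = 9949
45–59: 3160 × 0.97 = 3065
60–74: 2260 × 0.961 = 2172
75+: 16593 × 0.972 + 12097 × 0.697 = 16128 + 8432 = 24560
End of period: [4594, 2152, 9949, 3065, 2172, 24560]
Total: 40300 → 46492; change = 6192; percentage change = 15.4%

15.4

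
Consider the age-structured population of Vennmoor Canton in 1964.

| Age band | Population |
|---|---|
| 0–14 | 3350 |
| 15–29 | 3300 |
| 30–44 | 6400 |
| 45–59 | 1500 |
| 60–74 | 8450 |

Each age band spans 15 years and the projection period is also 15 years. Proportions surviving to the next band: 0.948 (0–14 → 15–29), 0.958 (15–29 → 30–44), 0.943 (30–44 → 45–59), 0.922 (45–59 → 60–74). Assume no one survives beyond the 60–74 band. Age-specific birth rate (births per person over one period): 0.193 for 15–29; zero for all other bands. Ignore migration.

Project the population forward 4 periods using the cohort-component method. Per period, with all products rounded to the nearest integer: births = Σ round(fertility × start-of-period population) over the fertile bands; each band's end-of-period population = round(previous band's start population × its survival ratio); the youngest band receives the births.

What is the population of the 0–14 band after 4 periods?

112

Numbering the groups 1..5 from youngest to oldest:
Period 1.
Births: 3300 × 0.193 = 637
Group 2: 3350 × 0.948 = 3176
Group 3: 3300 × 0.958 = 3161
Group 4: 6400 × 0.943 = 6035
Group 5: 1500 × 0.922 = 1383
Giving 637 / 3176 / 3161 / 6035 / 1383.
Period 2.
Births: 3176 × 0.193 = 613
Group 2: 637 × 0.948 = 604
Group 3: 3176 × 0.958 = 3043
Group 4: 3161 × 0.943 = 2981
Group 5: 6035 × 0.922 = 5564
Giving 613 / 604 / 3043 / 2981 / 5564.
Period 3.
Births: 604 × 0.193 = 117
Group 2: 613 × 0.948 = 581
Group 3: 604 × 0.958 = 579
Group 4: 3043 × 0.943 = 2870
Group 5: 2981 × 0.922 = 2748
Giving 117 / 581 / 579 / 2870 / 2748.
Period 4.
Births: 581 × 0.193 = 112
Group 2: 117 × 0.948 = 111
Group 3: 581 × 0.958 = 557
Group 4: 579 × 0.943 = 546
Group 5: 2870 × 0.922 = 2646
Giving 112 / 111 / 557 / 546 / 2646.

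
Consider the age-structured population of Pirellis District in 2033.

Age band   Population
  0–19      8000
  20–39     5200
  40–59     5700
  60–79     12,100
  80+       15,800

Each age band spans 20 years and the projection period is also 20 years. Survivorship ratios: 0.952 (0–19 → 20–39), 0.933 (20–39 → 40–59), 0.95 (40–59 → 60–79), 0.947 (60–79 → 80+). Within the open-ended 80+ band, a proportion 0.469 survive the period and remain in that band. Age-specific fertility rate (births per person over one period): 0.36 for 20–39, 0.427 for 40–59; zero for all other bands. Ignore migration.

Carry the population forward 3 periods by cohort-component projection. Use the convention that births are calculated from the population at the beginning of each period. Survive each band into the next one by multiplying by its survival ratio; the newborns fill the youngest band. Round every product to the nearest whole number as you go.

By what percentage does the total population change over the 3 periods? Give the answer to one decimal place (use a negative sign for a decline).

-34.6

Numbering the bands 1..5 from youngest to oldest:
Period 1:
Births: 5200 * 0.36 = 1872  |  5700 * 0.427 = 2434 → 4306
Band 2: 8000 * 0.952 = 7616
Band 3: 5200 * 0.933 = 4852
Band 4: 5700 * 0.95 = 5415
Band 5: 12100 * 0.947 + 15800 * 0.469 = 11459 + 7410 = 18869
Population now: 0–19=4306, 20–39=7616, 40–59=4852, 60–79=5415, 80+=18869
Period 2:
Births: 7616 * 0.36 = 2742  |  4852 * 0.427 = 2072 → 4814
Band 2: 4306 * 0.952 = 4099
Band 3: 7616 * 0.933 = 7106
Band 4: 4852 * 0.95 = 4609
Band 5: 5415 * 0.947 + 18869 * 0.469 = 5128 + 8850 = 13978
Population now: 0–19=4814, 20–39=4099, 40–59=7106, 60–79=4609, 80+=13978
Period 3:
Births: 4099 * 0.36 = 1476  |  7106 * 0.427 = 3034 → 4510
Band 2: 4814 * 0.952 = 4583
Band 3: 4099 * 0.933 = 3824
Band 4: 7106 * 0.95 = 6751
Band 5: 4609 * 0.947 + 13978 * 0.469 = 4365 + 6556 = 10921
Population now: 0–19=4510, 20–39=4583, 40–59=3824, 60–79=6751, 80+=10921
Total: 46800 → 30589; change = -16211; percentage change = -34.6%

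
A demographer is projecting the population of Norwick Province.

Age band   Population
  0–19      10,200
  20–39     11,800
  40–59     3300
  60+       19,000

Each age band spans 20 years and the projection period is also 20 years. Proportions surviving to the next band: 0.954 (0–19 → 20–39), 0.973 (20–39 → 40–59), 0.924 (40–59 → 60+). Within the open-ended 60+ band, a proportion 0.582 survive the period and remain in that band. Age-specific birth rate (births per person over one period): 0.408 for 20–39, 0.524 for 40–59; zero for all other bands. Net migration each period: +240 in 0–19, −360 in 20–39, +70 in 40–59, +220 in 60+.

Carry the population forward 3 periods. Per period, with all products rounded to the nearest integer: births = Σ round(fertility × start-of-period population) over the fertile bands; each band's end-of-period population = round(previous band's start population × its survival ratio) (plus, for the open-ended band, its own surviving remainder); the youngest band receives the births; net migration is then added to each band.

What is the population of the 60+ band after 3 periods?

19902

Call the bands 1 to 4, youngest first.
Period 1.
Births: 11800 × 0.408 = 4814  |  3300 × 0.524 = 1729 → total 6543
Band 2: 10200 × 0.954 = 9731
Band 3: 11800 × 0.973 = 11481
Band 4: 3300 × 0.924 + 19000 × 0.582 = 3049 + 11058 = 14107
Net migration: Band 1 + 240 → 6783; Band 2 − 360 → 9371; Band 3 + 70 → 11551; Band 4 + 220 → 14327
Population now: 0–19=6783, 20–39=9371, 40–59=11551, 60+=14327
Period 2.
Births: 9371 × 0.408 = 3823  |  11551 × 0.524 = 6053 → total 9876
Band 2: 6783 × 0.954 = 6471
Band 3: 9371 × 0.973 = 9118
Band 4: 11551 × 0.924 + 14327 × 0.582 = 10673 + 8338 = 19011
Net migration: Band 1 + 240 → 10116; Band 2 − 360 → 6111; Band 3 + 70 → 9188; Band 4 + 220 → 19231
Population now: 0–19=10116, 20–39=6111, 40–59=9188, 60+=19231
Period 3.
Births: 6111 × 0.408 = 2493  |  9188 × 0.524 = 4815 → total 7308
Band 2: 10116 × 0.954 = 9651
Band 3: 6111 × 0.973 = 5946
Band 4: 9188 × 0.924 + 19231 × 0.582 = 8490 + 11192 = 19682
Net migration: Band 1 + 240 → 7548; Band 2 − 360 → 9291; Band 3 + 70 → 6016; Band 4 + 220 → 19902
Population now: 0–19=7548, 20–39=9291, 40–59=6016, 60+=19902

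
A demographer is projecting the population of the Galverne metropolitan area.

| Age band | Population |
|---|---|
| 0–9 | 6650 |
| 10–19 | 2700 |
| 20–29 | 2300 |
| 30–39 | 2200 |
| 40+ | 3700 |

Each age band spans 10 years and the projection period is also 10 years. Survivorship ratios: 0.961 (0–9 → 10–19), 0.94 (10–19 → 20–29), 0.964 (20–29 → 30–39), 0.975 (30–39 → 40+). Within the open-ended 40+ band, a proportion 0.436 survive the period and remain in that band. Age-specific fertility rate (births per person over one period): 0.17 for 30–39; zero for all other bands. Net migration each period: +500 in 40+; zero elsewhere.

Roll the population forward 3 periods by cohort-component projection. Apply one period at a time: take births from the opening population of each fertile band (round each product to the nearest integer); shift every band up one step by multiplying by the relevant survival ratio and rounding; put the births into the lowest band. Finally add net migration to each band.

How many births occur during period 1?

Period 1.
Births: 2200 * 0.17 = 374
10–19: 6650 * 0.961 = 6391
20–29: 2700 * 0.94 = 2538
30–39: 2300 * 0.964 = 2217
40+: 2200 * 0.975 + 3700 * 0.436 = 2145 + 1613 = 3758
Net migration: 40+ + 500 → 4258
→ [374, 6391, 2538, 2217, 4258]

374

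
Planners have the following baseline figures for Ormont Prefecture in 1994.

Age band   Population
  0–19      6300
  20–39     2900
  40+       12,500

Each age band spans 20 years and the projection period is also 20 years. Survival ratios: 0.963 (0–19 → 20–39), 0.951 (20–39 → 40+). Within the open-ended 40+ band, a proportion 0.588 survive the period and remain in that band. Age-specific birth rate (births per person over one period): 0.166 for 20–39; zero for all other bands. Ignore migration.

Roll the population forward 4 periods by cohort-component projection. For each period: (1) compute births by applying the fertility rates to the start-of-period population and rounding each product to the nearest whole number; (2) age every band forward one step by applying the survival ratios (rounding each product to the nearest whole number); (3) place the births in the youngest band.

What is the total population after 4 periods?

Call the bands 1 to 3, youngest first.
After projecting period 1:
Births: 2900 * 0.166 = 481
Band 2: 6300 * 0.963 = 6067
Band 3: 2900 * 0.951 + 12500 * 0.588 = 2758 + 7350 = 10108
Population now: 0–19=481, 20–39=6067, 40+=10108
After projecting period 2:
Births: 6067 * 0.166 = 1007
Band 2: 481 * 0.963 = 463
Band 3: 6067 * 0.951 + 10108 * 0.588 = 5770 + 5944 = 11714
Population now: 0–19=1007, 20–39=463, 40+=11714
After projecting period 3:
Births: 463 * 0.166 = 77
Band 2: 1007 * 0.963 = 970
Band 3: 463 * 0.951 + 11714 * 0.588 = 440 + 6888 = 7328
Population now: 0–19=77, 20–39=970, 40+=7328
After projecting period 4:
Births: 970 * 0.166 = 161
Band 2: 77 * 0.963 = 74
Band 3: 970 * 0.951 + 7328 * 0.588 = 922 + 4309 = 5231
Population now: 0–19=161, 20–39=74, 40+=5231
Total after period 4: 161 + 74 + 5231 = 5466

5466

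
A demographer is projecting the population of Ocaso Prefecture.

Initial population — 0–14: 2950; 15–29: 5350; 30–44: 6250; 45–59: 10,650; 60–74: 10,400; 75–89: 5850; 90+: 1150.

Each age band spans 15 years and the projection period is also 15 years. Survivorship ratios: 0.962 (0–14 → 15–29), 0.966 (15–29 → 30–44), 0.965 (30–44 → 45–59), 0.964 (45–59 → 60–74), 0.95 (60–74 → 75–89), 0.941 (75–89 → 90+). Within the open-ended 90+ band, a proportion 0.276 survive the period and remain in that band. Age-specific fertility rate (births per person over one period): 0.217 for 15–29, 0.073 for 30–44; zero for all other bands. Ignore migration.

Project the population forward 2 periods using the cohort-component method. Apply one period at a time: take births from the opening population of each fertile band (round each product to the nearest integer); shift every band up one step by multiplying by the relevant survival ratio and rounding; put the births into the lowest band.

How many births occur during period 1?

[period 1]
Births: 5350 * 0.217 = 1161 ; 6250 * 0.073 = 456 → total 1617
15–29: 2950 * 0.962 = 2838
30–44: 5350 * 0.966 = 5168
45–59: 6250 * 0.965 = 6031
60–74: 10650 * 0.964 = 10267
75–89: 10400 * 0.95 = 9880
90+: 5850 * 0.941 + 1150 * 0.276 = 5505 + 317 = 5822
→ [1617, 2838, 5168, 6031, 10267, 9880, 5822]

1617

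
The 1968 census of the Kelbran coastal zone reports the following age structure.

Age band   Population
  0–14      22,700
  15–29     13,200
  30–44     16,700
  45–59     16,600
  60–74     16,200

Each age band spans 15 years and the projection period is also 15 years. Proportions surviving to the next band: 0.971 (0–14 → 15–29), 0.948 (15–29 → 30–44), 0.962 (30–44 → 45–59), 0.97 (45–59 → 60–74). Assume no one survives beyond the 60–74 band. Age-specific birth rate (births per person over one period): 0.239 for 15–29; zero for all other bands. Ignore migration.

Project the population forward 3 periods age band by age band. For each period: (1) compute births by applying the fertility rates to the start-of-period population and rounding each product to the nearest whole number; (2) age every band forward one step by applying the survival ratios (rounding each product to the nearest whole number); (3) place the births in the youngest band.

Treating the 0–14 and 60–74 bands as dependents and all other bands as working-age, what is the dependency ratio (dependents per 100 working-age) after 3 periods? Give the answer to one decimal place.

44.1

[period 1]
Births: 13200 * 0.239 = 3155
15–29: 22700 * 0.971 = 22042
30–44: 13200 * 0.948 = 12514
45–59: 16700 * 0.962 = 16065
60–74: 16600 * 0.97 = 16102
Population now: 0–14=3155, 15–29=22042, 30–44=12514, 45–59=16065, 60–74=16102
[period 2]
Births: 22042 * 0.239 = 5268
15–29: 3155 * 0.971 = 3064
30–44: 22042 * 0.948 = 20896
45–59: 12514 * 0.962 = 12038
60–74: 16065 * 0.97 = 15583
Population now: 0–14=5268, 15–29=3064, 30–44=20896, 45–59=12038, 60–74=15583
[period 3]
Births: 3064 * 0.239 = 732
15–29: 5268 * 0.971 = 5115
30–44: 3064 * 0.948 = 2905
45–59: 20896 * 0.962 = 20102
60–74: 12038 * 0.97 = 11677
Population now: 0–14=732, 15–29=5115, 30–44=2905, 45–59=20102, 60–74=11677
Dependents (band 0–14 + band 60–74) = 732 + 11677 = 12409; working-age = 28122; ratio = 12409/28122 × 100 = 44.1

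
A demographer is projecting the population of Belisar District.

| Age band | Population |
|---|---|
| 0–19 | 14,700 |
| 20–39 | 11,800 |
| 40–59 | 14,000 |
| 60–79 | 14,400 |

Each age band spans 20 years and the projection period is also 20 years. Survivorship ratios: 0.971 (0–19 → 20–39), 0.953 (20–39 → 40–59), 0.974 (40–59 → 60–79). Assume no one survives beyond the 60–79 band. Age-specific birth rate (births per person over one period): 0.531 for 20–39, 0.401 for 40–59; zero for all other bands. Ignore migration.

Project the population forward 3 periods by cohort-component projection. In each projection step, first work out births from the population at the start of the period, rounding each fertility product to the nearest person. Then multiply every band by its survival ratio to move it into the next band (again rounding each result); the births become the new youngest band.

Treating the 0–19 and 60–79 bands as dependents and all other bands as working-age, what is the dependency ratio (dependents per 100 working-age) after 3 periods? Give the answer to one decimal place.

109.2

— Period 1 —
Births: 11800 × 0.531 = 6266, 14000 × 0.401 = 5614 → total 11880
20–39: 14700 × 0.971 = 14274
40–59: 11800 × 0.953 = 11245
60–79: 14000 × 0.974 = 13636
Giving 11880 / 14274 / 11245 / 13636.
— Period 2 —
Births: 14274 × 0.531 = 7579, 11245 × 0.401 = 4509 → total 12088
20–39: 11880 × 0.971 = 11535
40–59: 14274 × 0.953 = 13603
60–79: 11245 × 0.974 = 10953
Giving 12088 / 11535 / 13603 / 10953.
— Period 3 —
Births: 11535 × 0.531 = 6125, 13603 × 0.401 = 5455 → total 11580
20–39: 12088 × 0.971 = 11737
40–59: 11535 × 0.953 = 10993
60–79: 13603 × 0.974 = 13249
Giving 11580 / 11737 / 10993 / 13249.
Dependents (band 0–19 + band 60–79) = 11580 + 13249 = 24829; working-age = 22730; ratio = 24829/22730 × 100 = 109.2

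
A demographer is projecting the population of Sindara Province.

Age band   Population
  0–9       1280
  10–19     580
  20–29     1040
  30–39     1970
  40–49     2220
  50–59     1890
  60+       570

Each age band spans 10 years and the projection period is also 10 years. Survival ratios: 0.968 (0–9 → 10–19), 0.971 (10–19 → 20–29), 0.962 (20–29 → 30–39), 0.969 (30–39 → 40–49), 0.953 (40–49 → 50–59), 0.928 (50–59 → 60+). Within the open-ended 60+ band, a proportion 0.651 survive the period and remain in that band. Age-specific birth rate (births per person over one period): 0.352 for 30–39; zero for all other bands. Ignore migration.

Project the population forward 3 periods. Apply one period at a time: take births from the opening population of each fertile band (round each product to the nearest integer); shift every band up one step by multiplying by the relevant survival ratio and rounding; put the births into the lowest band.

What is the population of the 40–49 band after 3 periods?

525

[period 1]
Births: 1970 × 0.352 = 693
10–19: 1280 × 0.968 = 1239
20–29: 580 × 0.971 = 563
30–39: 1040 × 0.962 = 1000
40–49: 1970 × 0.969 = 1909
50–59: 2220 × 0.953 = 2116
60+: 1890 × 0.928 + 570 × 0.651 = 1754 + 371 = 2125
End of period: [693, 1239, 563, 1000, 1909, 2116, 2125]
[period 2]
Births: 1000 × 0.352 = 352
10–19: 693 × 0.968 = 671
20–29: 1239 × 0.971 = 1203
30–39: 563 × 0.962 = 542
40–49: 1000 × 0.969 = 969
50–59: 1909 × 0.953 = 1819
60+: 2116 × 0.928 + 2125 × 0.651 = 1964 + 1383 = 3347
End of period: [352, 671, 1203, 542, 969, 1819, 3347]
[period 3]
Births: 542 × 0.352 = 191
10–19: 352 × 0.968 = 341
20–29: 671 × 0.971 = 652
30–39: 1203 × 0.962 = 1157
40–49: 542 × 0.969 = 525
50–59: 969 × 0.953 = 923
60+: 1819 × 0.928 + 3347 × 0.651 = 1688 + 2179 = 3867
End of period: [191, 341, 652, 1157, 525, 923, 3867]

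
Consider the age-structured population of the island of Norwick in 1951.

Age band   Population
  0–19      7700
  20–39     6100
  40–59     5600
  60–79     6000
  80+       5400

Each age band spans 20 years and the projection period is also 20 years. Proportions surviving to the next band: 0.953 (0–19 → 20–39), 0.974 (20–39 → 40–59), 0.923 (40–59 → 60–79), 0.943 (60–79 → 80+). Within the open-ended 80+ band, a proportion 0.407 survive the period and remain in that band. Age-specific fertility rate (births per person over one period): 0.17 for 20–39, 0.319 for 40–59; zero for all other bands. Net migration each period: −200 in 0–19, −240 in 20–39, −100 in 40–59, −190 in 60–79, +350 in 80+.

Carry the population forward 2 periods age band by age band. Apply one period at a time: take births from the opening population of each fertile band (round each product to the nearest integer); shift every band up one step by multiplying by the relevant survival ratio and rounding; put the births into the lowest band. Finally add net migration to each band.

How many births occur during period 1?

— Period 1 —
Births: 6100 * 0.17 = 1037 ; 5600 * 0.319 = 1786 → 2823
20–39: 7700 * 0.953 = 7338
40–59: 6100 * 0.974 = 5941
60–79: 5600 * 0.923 = 5169
80+: 6000 * 0.943 + 5400 * 0.407 = 5658 + 2198 = 7856
Net migration: 0–19 − 200 → 2623; 20–39 − 240 → 7098; 40–59 − 100 → 5841; 60–79 − 190 → 4979; 80+ + 350 → 8206
End of period: [2623, 7098, 5841, 4979, 8206]

2823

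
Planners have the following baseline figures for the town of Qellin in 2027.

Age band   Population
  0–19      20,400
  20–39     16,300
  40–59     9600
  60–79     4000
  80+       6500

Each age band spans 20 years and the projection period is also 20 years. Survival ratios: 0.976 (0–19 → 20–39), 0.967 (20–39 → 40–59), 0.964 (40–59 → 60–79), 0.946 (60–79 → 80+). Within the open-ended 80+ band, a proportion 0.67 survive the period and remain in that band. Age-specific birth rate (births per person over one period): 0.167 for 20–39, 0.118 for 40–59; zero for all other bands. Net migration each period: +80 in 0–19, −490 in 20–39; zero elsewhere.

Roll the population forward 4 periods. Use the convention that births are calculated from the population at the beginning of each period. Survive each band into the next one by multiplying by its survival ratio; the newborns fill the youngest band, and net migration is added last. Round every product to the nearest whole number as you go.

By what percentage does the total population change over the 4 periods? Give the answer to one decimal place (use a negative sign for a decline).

-22.2

— Period 1 —
Births: 16300 × 0.167 = 2722  |  9600 × 0.118 = 1133 ⇒ total 3855
20–39: 20400 × 0.976 = 19910
40–59: 16300 × 0.967 = 15762
60–79: 9600 × 0.964 = 9254
80+: 4000 × 0.946 + 6500 × 0.67 = 3784 + 4355 = 8139
Net migration: 0–19 + 80 → 3935; 20–39 − 490 → 19420
Population now: 0–19=3935, 20–39=19420, 40–59=15762, 60–79=9254, 80+=8139
— Period 2 —
Births: 19420 × 0.167 = 3243  |  15762 × 0.118 = 1860 ⇒ total 5103
20–39: 3935 × 0.976 = 3841
40–59: 19420 × 0.967 = 18779
60–79: 15762 × 0.964 = 15195
80+: 9254 × 0.946 + 8139 × 0.67 = 8754 + 5453 = 14207
Net migration: 0–19 + 80 → 5183; 20–39 − 490 → 3351
Population now: 0–19=5183, 20–39=3351, 40–59=18779, 60–79=15195, 80+=14207
— Period 3 —
Births: 3351 × 0.167 = 560  |  18779 × 0.118 = 2216 ⇒ total 2776
20–39: 5183 × 0.976 = 5059
40–59: 3351 × 0.967 = 3240
60–79: 18779 × 0.964 = 18103
80+: 15195 × 0.946 + 14207 × 0.67 = 14374 + 9519 = 23893
Net migration: 0–19 + 80 → 2856; 20–39 − 490 → 4569
Population now: 0–19=2856, 20–39=4569, 40–59=3240, 60–79=18103, 80+=23893
— Period 4 —
Births: 4569 × 0.167 = 763  |  3240 × 0.118 = 382 ⇒ total 1145
20–39: 2856 × 0.976 = 2787
40–59: 4569 × 0.967 = 4418
60–79: 3240 × 0.964 = 3123
80+: 18103 × 0.946 + 23893 × 0.67 = 17125 + 16008 = 33133
Net migration: 0–19 + 80 → 1225; 20–39 − 490 → 2297
Population now: 0–19=1225, 20–39=2297, 40–59=4418, 60–79=3123, 80+=33133
Total: 56800 → 44196; change = -12604; percentage change = -22.2%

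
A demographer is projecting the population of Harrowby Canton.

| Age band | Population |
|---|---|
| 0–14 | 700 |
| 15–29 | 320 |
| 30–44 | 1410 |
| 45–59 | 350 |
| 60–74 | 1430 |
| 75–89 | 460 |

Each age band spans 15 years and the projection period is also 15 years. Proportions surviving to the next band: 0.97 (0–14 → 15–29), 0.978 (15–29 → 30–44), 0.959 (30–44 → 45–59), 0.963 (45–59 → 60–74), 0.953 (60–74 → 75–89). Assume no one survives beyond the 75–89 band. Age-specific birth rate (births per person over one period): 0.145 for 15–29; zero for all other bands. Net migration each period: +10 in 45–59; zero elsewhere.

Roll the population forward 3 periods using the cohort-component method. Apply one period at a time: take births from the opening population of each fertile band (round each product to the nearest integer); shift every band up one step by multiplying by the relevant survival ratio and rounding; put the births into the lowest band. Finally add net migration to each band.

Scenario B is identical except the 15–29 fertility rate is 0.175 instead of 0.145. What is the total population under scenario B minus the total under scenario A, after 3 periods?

31

[period 1]
Births: 320 × 0.145 = 46
15–29: 700 × 0.97 = 679
30–44: 320 × 0.978 = 313
45–59: 1410 × 0.959 = 1352
60–74: 350 × 0.963 = 337
75–89: 1430 × 0.953 = 1363
Net migration: 45–59 + 10 → 1362
Population now: 0–14=46, 15–29=679, 30–44=313, 45–59=1362, 60–74=337, 75–89=1363
[period 2]
Births: 679 × 0.145 = 98
15–29: 46 × 0.97 = 45
30–44: 679 × 0.978 = 664
45–59: 313 × 0.959 = 300
60–74: 1362 × 0.963 = 1312
75–89: 337 × 0.953 = 321
Net migration: 45–59 + 10 → 310
Population now: 0–14=98, 15–29=45, 30–44=664, 45–59=310, 60–74=1312, 75–89=321
[period 3]
Births: 45 × 0.145 = 7
15–29: 98 × 0.97 = 95
30–44: 45 × 0.978 = 44
45–59: 664 × 0.959 = 637
60–74: 310 × 0.963 = 299
75–89: 1312 × 0.953 = 1250
Net migration: 45–59 + 10 → 647
Population now: 0–14=7, 15–29=95, 30–44=44, 45–59=647, 60–74=299, 75–89=1250
Scenario A total after 3 periods: 2342
Scenario B projection —
[period 1]
Births: 320 × 0.175 = 56
15–29: 700 × 0.97 = 679
30–44: 320 × 0.978 = 313
45–59: 1410 × 0.959 = 1352
60–74: 350 × 0.963 = 337
75–89: 1430 × 0.953 = 1363
Net migration: 45–59 + 10 → 1362
Population now: 0–14=56, 15–29=679, 30–44=313, 45–59=1362, 60–74=337, 75–89=1363
[period 2]
Births: 679 × 0.175 = 119
15–29: 56 × 0.97 = 54
30–44: 679 × 0.978 = 664
45–59: 313 × 0.959 = 300
60–74: 1362 × 0.963 = 1312
75–89: 337 × 0.953 = 321
Net migration: 45–59 + 10 → 310
Population now: 0–14=119, 15–29=54, 30–44=664, 45–59=310, 60–74=1312, 75–89=321
[period 3]
Births: 54 × 0.175 = 9
15–29: 119 × 0.97 = 115
30–44: 54 × 0.978 = 53
45–59: 664 × 0.959 = 637
60–74: 310 × 0.963 = 299
75–89: 1312 × 0.953 = 1250
Net migration: 45–59 + 10 → 647
Population now: 0–14=9, 15–29=115, 30–44=53, 45–59=647, 60–74=299, 75–89=1250
Scenario B total after 3 periods: 2373
Difference B − A = 2373 − 2342 = 31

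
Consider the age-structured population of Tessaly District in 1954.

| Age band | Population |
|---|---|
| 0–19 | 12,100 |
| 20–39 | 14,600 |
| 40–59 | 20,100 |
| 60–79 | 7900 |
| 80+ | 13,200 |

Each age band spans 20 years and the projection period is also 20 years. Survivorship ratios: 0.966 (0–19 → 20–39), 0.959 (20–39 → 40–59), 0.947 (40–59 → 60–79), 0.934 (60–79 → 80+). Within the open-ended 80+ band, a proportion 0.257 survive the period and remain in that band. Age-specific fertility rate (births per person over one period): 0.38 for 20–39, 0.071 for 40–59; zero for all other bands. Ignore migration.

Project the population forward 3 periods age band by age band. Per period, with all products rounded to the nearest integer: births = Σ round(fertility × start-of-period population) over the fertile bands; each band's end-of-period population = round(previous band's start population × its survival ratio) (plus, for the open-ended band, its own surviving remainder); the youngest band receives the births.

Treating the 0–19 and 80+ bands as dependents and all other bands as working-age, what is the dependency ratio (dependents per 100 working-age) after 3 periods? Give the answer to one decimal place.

94.1

Numbering the bands 1..5 from youngest to oldest:
Period 1:
Births: 14600 × 0.38 = 5548  |  20100 × 0.071 = 1427 ⇒ total 6975
Band 2: 12100 × 0.966 = 11689
Band 3: 14600 × 0.959 = 14001
Band 4: 20100 × 0.947 = 19035
Band 5: 7900 × 0.934 + 13200 × 0.257 = 7379 + 3392 = 10771
End of period: [6975, 11689, 14001, 19035, 10771]
Period 2:
Births: 11689 × 0.38 = 4442  |  14001 × 0.071 = 994 ⇒ total 5436
Band 2: 6975 × 0.966 = 6738
Band 3: 11689 × 0.959 = 11210
Band 4: 14001 × 0.947 = 13259
Band 5: 19035 × 0.934 + 10771 × 0.257 = 17779 + 2768 = 20547
End of period: [5436, 6738, 11210, 13259, 20547]
Period 3:
Births: 6738 × 0.38 = 2560  |  11210 × 0.071 = 796 ⇒ total 3356
Band 2: 5436 × 0.966 = 5251
Band 3: 6738 × 0.959 = 6462
Band 4: 11210 × 0.947 = 10616
Band 5: 13259 × 0.934 + 20547 × 0.257 = 12384 + 5281 = 17665
End of period: [3356, 5251, 6462, 10616, 17665]
Dependents (band 0–19 + band 80+) = 3356 + 17665 = 21021; working-age = 22329; ratio = 21021/22329 × 100 = 94.1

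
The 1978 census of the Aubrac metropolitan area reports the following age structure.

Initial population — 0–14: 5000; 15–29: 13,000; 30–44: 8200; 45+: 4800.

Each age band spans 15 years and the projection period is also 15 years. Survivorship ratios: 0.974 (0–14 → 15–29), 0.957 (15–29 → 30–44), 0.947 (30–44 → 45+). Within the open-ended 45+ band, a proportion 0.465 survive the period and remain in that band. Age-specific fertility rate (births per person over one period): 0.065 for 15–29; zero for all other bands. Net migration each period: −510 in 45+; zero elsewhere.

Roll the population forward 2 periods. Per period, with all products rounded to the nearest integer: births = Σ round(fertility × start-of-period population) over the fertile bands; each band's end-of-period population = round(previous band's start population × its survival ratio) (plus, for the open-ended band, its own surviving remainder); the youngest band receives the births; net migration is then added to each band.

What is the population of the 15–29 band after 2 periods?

— Period 1 —
Births: 13000 × 0.065 = 845
15–29: 5000 × 0.974 = 4870
30–44: 13000 × 0.957 = 12441
45+: 8200 × 0.947 + 4800 × 0.465 = 7765 + 2232 = 9997
Net migration: 45+ − 510 → 9487
→ [845, 4870, 12441, 9487]
— Period 2 —
Births: 4870 × 0.065 = 317
15–29: 845 × 0.974 = 823
30–44: 4870 × 0.957 = 4661
45+: 12441 × 0.947 + 9487 × 0.465 = 11782 + 4411 = 16193
Net migration: 45+ − 510 → 15683
→ [317, 823, 4661, 15683]

823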